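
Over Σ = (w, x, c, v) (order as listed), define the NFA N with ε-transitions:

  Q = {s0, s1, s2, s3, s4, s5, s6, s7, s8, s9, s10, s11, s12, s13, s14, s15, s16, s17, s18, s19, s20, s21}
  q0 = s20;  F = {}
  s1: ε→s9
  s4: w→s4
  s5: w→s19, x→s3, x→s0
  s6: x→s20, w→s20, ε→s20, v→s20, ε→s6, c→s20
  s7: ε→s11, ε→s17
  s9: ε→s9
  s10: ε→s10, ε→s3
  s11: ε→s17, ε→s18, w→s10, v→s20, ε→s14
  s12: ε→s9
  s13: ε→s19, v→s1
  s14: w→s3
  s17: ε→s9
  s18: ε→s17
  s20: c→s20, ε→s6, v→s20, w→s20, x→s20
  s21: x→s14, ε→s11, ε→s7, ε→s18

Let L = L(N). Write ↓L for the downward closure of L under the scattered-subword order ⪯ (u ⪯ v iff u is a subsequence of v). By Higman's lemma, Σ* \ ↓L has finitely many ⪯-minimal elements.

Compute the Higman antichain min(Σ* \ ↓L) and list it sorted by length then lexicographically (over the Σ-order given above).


min(Σ*\↓L) = [ε].

|Q|=22, |F|=0, |δ|=36 (19 ε).
min D↑ (1 st, q0=0, F={0}): 0:w→0,x→0,c→0,v→0.
ε ∈ L(D↑) — L = ∅.


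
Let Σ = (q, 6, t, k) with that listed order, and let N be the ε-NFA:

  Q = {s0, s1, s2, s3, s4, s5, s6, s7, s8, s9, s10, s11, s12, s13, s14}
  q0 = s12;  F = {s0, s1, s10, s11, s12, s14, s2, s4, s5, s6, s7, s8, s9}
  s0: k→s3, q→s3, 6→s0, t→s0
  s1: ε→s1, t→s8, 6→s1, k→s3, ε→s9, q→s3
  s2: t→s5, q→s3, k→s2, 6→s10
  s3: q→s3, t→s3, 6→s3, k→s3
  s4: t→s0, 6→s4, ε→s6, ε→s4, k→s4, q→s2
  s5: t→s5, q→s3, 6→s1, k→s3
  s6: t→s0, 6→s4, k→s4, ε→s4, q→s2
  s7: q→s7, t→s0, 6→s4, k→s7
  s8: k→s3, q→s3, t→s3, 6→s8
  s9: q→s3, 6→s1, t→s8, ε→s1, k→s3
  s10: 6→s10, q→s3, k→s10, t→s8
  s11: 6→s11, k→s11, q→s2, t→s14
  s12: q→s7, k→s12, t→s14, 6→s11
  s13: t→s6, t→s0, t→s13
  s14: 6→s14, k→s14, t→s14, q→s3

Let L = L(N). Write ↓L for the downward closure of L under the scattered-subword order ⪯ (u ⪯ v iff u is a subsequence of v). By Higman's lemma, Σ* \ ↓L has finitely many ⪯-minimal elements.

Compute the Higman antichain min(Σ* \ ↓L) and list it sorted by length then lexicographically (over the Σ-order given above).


|Q|=15, |F|=13, |δ|=65 (6 ε).
min D↑ (12 st, q0=0, F={7}): 0:q→1,6→2,t→3,k→0 1:q→1,6→4,t→5,k→1 2:q→6,6→2,t→3,k→2 3:q→7,6→3,t→3,k→3 4:q→6,6→4,t→5,k→4 5:q→7,6→5,t→5,k→7 6:q→7,6→8,t→9,k→6 7:q→7,6→7,t→7,k→7 8:q→7,6→8,t→10,k→8 9:q→7,6→11,t→9,k→7 10:q→7,6→10,t→7,k→7 11:q→7,6→11,t→10,k→7.
'tq': |S_i|=[14, 7, 1] end={s3} — reject; 2/2 del acc.
'qtk': run [14, 11, 6, 1] end={s3} — reject; 3/3 del acc.
'6qq': |S_i|=[14, 12, 7, 1] end={s3} — reject; 3/3 single-dels accept.
'6q6tt': |S_i|=[14, 12, 7, 5, 2, 1] end={s3} rej; 5/5 deletions ∈↓L.
4 obstructions.

A = [tq, qtk, 6qq, 6q6tt].


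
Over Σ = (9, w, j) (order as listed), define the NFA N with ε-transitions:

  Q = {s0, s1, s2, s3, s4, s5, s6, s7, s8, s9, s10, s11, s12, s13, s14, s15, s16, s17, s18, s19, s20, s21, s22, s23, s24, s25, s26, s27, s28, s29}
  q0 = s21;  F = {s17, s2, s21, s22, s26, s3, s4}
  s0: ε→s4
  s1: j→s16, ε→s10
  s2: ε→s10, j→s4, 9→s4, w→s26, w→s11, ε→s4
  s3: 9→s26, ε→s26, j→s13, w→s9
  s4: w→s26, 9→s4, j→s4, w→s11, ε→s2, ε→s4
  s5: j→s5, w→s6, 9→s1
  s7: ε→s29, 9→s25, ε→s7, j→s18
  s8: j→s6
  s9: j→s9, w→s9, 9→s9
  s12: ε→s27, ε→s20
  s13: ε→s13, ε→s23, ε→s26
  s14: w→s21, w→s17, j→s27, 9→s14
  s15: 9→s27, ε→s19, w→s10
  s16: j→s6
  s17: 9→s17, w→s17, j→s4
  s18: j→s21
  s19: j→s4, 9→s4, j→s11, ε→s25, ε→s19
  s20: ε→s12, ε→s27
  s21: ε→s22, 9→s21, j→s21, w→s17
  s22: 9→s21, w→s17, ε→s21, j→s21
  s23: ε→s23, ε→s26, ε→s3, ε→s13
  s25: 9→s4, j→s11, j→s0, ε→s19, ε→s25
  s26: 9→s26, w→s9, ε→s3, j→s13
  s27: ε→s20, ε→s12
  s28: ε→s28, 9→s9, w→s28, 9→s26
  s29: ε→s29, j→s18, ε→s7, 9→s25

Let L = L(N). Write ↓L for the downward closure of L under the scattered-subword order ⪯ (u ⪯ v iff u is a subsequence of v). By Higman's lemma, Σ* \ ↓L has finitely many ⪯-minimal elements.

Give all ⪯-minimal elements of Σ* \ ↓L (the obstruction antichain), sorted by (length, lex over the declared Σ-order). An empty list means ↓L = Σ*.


|Q|=30, |F|=7, |δ|=85 (33 ε).
min D↑ (5 st, q0=0, F={4}): 0:9→0,w→1,j→0 1:9→1,w→1,j→2 2:9→2,w→3,j→2 3:9→3,w→4,j→3 4:9→4,w→4,j→4.
'wjww': |S_i|=[12, 10, 9, 6, 1] end={s9} rej; 4/4 single-dels accept.
1 words, ⪯-incomp.

Antichain: [wjww].


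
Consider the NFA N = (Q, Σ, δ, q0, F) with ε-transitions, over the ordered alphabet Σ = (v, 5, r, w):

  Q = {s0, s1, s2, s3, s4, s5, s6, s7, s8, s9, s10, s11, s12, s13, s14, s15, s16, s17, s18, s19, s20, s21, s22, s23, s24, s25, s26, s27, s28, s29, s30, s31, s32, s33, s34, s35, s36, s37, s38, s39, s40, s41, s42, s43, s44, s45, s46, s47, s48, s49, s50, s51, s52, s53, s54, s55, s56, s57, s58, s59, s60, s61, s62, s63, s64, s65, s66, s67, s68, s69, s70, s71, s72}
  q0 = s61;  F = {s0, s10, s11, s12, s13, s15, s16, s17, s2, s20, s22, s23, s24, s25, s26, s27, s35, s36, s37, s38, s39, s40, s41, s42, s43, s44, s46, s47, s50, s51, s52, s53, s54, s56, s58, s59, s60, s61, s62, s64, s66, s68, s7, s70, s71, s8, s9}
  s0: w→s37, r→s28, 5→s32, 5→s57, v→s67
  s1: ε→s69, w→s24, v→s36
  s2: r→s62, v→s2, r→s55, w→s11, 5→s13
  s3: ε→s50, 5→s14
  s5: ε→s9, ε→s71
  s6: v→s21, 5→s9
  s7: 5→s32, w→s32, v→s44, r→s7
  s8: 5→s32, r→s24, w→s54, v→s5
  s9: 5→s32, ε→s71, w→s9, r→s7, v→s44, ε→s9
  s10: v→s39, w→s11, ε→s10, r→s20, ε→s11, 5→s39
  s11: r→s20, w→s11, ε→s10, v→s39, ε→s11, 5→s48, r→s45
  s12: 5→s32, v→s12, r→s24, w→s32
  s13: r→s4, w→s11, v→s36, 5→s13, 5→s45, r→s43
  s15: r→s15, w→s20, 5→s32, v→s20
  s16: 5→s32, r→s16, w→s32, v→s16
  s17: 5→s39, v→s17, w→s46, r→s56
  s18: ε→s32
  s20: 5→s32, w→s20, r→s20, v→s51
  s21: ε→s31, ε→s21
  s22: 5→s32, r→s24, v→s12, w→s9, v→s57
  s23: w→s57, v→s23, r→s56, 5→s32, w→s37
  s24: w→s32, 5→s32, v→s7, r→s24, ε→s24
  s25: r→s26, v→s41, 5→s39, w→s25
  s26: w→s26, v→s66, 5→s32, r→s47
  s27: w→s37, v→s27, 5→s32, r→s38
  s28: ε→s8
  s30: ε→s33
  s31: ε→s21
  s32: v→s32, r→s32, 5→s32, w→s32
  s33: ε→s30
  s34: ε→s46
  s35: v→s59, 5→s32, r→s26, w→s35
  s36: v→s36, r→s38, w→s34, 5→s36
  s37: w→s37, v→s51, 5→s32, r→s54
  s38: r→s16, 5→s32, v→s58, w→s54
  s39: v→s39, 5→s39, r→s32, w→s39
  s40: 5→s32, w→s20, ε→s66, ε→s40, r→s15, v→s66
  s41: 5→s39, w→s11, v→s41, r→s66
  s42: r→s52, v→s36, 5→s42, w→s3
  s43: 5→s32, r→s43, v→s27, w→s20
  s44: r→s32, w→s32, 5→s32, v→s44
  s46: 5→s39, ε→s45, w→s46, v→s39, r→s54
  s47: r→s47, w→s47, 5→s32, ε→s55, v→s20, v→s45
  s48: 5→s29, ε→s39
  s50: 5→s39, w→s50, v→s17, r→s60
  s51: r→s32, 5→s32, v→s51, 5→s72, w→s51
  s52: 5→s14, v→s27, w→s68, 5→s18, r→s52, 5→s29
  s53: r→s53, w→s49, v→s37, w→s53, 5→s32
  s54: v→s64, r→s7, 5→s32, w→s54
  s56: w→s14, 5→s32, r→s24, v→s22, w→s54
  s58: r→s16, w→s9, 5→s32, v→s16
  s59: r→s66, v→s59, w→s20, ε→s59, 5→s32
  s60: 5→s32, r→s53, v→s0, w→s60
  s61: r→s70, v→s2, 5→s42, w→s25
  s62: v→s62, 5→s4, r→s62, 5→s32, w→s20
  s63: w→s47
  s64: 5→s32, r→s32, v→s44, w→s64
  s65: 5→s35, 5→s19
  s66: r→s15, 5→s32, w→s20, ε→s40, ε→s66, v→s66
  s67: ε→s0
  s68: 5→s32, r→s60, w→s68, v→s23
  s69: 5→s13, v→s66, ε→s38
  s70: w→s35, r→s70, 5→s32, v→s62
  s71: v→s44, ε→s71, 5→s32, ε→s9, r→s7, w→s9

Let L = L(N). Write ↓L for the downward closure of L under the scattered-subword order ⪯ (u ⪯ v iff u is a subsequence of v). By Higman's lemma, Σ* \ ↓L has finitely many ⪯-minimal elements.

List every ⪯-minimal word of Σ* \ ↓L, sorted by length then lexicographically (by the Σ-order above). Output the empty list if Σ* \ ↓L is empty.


|Q|=73, |F|=47, |δ|=248 (31 ε).
min D↑ (45 st, q0=0, F={11}): 0:v→1,5→2,r→3,w→4 1:v→1,5→5,r→6,w→7 2:v→8,5→2,r→9,w→10 3:v→6,5→11,r→3,w→12 4:v→13,5→14,r→15,w→4 5:v→8,5→5,r→16,w→7 6:v→6,5→11,r→6,w→17 7:v→14,5→14,r→17,w→7 8:v→8,5→8,r→18,w→19 9:v→20,5→11,r→9,w→21 10:v→22,5→14,r→23,w→10 11:v→11,5→11,r→11,w→11 12:v→24,5→11,r→15,w→12 13:v→13,5→14,r→25,w→7 14:v→14,5→14,r→11,w→14 15:v→25,5→11,r→26,w→15 16:v→20,5→11,r→16,w→17 17:v→27,5→11,r→17,w→17 18:v→28,5→11,r→29,w→30 19:v→14,5→14,r→30,w→19 20:v→20,5→11,r→18,w→31 21:v→32,5→11,r→23,w→21 22:v→22,5→14,r→33,w→19 23:v→34,5→11,r→35,w→23 24:v→24,5→11,r→25,w→17 25:v→25,5→11,r→36,w→17 26:v→17,5→11,r→26,w→26 27:v→27,5→11,r→11,w→27 28:v→29,5→11,r→29,w→37 29:v→29,5→11,r→29,w→11 30:v→38,5→11,r→39,w→30 31:v→27,5→11,r→30,w→31 32:v→32,5→11,r→33,w→31 33:v→40,5→11,r→41,w→30 34:v→34,5→11,r→42,w→31 35:v→31,5→11,r→35,w→35 36:v→17,5→11,r→36,w→17 37:v→43,5→11,r→39,w→37 38:v→43,5→11,r→11,w→38 39:v→43,5→11,r→39,w→11 40:v→44,5→11,r→41,w→37 41:v→39,5→11,r→41,w→11 42:v→37,5→11,r→41,w→30 43:v→43,5→11,r→11,w→11 44:v→44,5→11,r→41,w→11.
'r5': run [63, 47, 7] end={s14,s18,s29,s32,s4,s57,s72} rej; 2/2 deletions ∈↓L.
'w5r': run [63, 48, 7, 1] end={s32} rej; 3/3 single-dels accept.
'vwvr': run [63, 48, 21, 6, 1] end={s32} ∉↓L; 4/4 del acc.
'5vrrw': |S_i|=[63, 49, 32, 19, 5, 1] end={s32} ∉↓L; 5/5 single-dels accept.
'5vrvvw': run [63, 49, 32, 19, 13, 7, 1] end={s32} rej; 6/6 single-dels accept.
'wrrvvr': |S_i|=[63, 48, 32, 21, 13, 5, 1] end={s32} rej; 6/6 single-dels accept.
6 words, ⪯-incomp.

min(Σ*\↓L) = [r5, w5r, vwvr, 5vrrw, 5vrvvw, wrrvvr].


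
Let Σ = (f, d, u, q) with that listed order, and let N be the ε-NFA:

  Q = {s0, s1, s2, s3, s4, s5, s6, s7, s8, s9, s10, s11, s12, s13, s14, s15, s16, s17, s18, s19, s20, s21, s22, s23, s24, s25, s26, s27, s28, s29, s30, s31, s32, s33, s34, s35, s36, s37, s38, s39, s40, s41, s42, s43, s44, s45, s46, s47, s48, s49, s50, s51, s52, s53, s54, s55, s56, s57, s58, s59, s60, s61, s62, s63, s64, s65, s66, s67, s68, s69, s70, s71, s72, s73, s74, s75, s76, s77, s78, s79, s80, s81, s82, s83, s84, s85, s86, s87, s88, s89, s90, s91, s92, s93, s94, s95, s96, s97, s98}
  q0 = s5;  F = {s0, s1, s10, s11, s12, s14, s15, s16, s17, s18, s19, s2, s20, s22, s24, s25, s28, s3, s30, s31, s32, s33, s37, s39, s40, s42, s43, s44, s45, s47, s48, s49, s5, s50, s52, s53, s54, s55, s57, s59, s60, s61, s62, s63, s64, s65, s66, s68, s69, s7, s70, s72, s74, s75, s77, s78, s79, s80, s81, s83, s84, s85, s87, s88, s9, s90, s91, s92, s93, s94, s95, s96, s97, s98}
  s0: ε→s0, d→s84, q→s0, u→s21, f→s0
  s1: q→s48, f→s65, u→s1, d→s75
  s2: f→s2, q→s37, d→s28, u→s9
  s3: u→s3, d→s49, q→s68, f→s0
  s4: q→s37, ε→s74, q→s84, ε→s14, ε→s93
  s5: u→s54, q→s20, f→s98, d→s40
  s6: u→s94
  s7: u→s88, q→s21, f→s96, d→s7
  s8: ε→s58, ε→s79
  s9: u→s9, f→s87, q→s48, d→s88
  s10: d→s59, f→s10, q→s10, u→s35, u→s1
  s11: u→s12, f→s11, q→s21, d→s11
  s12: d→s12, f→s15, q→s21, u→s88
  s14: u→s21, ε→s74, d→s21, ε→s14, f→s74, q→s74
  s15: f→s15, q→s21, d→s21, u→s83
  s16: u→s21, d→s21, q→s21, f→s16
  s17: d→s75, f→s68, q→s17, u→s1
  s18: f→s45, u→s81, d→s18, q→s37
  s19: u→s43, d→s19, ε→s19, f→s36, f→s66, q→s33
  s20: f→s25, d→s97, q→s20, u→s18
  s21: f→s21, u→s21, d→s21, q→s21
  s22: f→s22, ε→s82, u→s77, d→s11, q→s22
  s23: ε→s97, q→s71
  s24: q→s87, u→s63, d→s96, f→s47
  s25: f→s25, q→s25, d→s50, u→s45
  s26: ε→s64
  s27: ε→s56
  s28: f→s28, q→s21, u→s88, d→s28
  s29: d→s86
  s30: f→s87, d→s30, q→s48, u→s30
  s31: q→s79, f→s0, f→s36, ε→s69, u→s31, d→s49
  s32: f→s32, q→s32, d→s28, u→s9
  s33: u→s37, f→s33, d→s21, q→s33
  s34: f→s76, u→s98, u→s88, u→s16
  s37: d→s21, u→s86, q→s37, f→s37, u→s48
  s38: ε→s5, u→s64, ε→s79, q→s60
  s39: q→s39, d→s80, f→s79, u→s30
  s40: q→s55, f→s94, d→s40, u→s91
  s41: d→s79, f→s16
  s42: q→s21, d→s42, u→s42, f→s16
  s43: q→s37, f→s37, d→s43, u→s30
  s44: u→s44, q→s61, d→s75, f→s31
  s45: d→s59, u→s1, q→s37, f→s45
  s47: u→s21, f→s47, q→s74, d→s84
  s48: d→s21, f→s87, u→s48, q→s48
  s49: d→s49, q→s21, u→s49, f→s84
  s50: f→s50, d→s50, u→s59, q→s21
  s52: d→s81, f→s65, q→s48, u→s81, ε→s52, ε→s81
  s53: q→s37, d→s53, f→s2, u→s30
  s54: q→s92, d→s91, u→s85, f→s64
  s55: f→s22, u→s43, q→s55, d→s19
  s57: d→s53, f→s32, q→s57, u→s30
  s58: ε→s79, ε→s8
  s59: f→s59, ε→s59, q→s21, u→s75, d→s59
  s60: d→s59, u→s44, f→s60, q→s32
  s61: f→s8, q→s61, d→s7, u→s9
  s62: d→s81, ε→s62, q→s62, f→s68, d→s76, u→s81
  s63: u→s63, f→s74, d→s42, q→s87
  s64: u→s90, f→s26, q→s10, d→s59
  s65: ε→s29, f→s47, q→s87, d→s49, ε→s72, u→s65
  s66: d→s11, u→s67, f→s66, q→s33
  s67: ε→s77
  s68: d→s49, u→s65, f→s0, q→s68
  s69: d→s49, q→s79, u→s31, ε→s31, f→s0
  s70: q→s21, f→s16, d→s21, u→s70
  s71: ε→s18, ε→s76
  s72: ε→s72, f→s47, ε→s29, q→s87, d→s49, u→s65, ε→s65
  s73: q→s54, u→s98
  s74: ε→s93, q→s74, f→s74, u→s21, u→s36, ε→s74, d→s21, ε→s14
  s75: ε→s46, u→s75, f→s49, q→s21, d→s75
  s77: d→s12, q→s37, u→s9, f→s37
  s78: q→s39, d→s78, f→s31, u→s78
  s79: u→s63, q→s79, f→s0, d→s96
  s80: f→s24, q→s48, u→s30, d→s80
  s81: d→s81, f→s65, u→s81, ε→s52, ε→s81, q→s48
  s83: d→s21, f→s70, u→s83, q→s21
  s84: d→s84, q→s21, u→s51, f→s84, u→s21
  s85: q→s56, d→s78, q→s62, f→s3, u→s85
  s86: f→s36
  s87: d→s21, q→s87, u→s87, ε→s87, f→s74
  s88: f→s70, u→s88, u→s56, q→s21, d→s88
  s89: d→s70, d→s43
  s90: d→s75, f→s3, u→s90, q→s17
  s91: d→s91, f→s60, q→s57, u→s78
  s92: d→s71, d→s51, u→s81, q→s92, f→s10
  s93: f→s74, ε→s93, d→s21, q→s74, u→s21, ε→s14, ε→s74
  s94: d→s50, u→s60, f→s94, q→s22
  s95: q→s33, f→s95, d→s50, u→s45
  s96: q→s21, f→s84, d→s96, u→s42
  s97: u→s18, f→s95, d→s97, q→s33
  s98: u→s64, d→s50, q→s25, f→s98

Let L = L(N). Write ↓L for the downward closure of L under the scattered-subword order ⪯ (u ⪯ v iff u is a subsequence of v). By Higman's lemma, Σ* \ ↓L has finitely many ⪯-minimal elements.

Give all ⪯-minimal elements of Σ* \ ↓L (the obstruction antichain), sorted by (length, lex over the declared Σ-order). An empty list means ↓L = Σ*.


|Q|=99, |F|=74, |δ|=369 (41 ε).
min D↑ (70 st, q0=0, F={16}): 0:f→1,d→2,u→3,q→4 1:f→1,d→5,u→6,q→7 2:f→8,d→2,u→9,q→10 3:f→6,d→9,u→11,q→12 4:f→7,d→13,u→14,q→4 5:f→5,d→5,u→15,q→16 6:f→6,d→15,u→17,q→18 7:f→7,d→5,u→19,q→7 8:f→8,d→5,u→20,q→21 9:f→20,d→9,u→22,q→23 10:f→21,d→24,u→25,q→10 11:f→26,d→22,u→11,q→27 12:f→18,d→14,u→28,q→12 13:f→29,d→13,u→14,q→30 14:f→19,d→14,u→28,q→31 15:f→15,d→15,u→32,q→16 16:f→16,d→16,u→16,q→16 17:f→26,d→32,u→17,q→33 18:f→18,d→15,u→34,q→18 19:f→19,d→15,u→34,q→31 20:f→20,d→15,u→35,q→36 21:f→21,d→37,u→38,q→21 22:f→39,d→22,u→22,q→40 23:f→36,d→41,u→42,q→23 24:f→43,d→24,u→25,q→30 25:f→31,d→25,u→42,q→31 26:f→44,d→45,u→26,q→46 27:f→46,d→28,u→28,q→27 28:f→47,d→28,u→28,q→48 29:f→29,d→5,u→19,q→30 30:f→30,d→16,u→31,q→30 31:f→31,d→16,u→48,q→31 32:f→45,d→32,u→32,q→16 33:f→46,d→32,u→34,q→33 34:f→47,d→32,u→34,q→48 35:f→39,d→32,u→35,q→49 36:f→36,d→50,u→51,q→36 37:f→37,d→37,u→52,q→16 38:f→31,d→52,u→51,q→31 39:f→44,d→45,u→39,q→53 40:f→53,d→54,u→42,q→40 41:f→55,d→41,u→42,q→31 42:f→56,d→42,u→42,q→48 43:f→43,d→37,u→38,q→30 44:f→44,d→57,u→16,q→44 45:f→57,d→45,u→45,q→16 46:f→44,d→45,u→47,q→46 47:f→58,d→45,u→47,q→56 48:f→56,d→16,u→48,q→48 49:f→53,d→59,u→51,q→49 50:f→50,d→50,u→60,q→16 51:f→56,d→60,u→51,q→48 52:f→61,d→52,u→60,q→16 53:f→44,d→62,u→63,q→53 54:f→64,d→54,u→42,q→48 55:f→55,d→50,u→51,q→31 56:f→65,d→16,u→56,q→56 57:f→57,d→57,u→16,q→16 58:f→58,d→57,u→16,q→65 59:f→62,d→59,u→60,q→16 60:f→66,d→60,u→60,q→16 61:f→61,d→16,u→67,q→16 62:f→57,d→62,u→68,q→16 63:f→65,d→68,u→63,q→56 64:f→58,d→62,u→63,q→56 65:f→65,d→16,u→16,q→65 66:f→69,d→16,u→66,q→16 67:f→66,d→16,u→67,q→16 68:f→69,d→68,u→68,q→16 69:f→69,d→16,u→16,q→16 (ε-aug+det+¬).
'fdq': |S_i|=[89, 66, 22, 1] end={s21} ∉↓L; 3/3 del acc.
'qdqd': run [89, 73, 54, 10, 1] end={s21} ∉↓L; 4/4 del acc.
'quqd': N↓-sim [89, 73, 39, 9, 1] end={s21} — reject; 4/4 deletions ∈↓L.
'dqufd': run [89, 73, 48, 24, 13, 1] end={s21} rej; 5/5 single-dels accept.
'uuffu': |S_i|=[89, 73, 51, 28, 10, 3] end={s21,s36,s51} — reject; 5/5 deletions ∈↓L.
5 obstructions.

Antichain: [fdq, qdqd, quqd, dqufd, uuffu].


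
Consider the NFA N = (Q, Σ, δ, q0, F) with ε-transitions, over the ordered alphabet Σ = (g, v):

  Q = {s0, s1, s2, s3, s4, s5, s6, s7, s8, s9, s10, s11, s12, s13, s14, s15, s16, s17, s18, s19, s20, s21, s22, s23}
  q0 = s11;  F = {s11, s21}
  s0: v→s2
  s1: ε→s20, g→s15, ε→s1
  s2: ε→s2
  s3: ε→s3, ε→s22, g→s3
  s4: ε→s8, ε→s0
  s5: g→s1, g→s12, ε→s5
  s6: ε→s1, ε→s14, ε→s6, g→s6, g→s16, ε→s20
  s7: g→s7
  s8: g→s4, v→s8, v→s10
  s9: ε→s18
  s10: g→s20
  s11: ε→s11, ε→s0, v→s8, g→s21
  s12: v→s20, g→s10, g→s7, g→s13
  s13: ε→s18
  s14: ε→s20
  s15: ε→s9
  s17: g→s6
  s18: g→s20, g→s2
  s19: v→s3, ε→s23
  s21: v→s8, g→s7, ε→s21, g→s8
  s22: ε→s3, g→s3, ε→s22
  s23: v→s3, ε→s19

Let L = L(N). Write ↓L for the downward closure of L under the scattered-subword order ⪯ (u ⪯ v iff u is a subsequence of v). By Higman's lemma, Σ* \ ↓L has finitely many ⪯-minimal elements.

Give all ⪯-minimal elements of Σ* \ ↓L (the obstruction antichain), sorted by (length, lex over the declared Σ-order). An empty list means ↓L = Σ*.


|Q|=24, |F|=2, |δ|=50 (23 ε).
min D↑ (3 st, q0=0, F={2}): 0:g→1,v→2 1:g→2,v→2 2:g→2,v→2 (ε-aug+det+¬).
'v': |S_i|=[9, 6] end={s0,s10,s2,s20,s4,s8} ∉↓L; 1/1 del acc.
'gg': N↓-sim [9, 8, 7] end={s0,s10,s2,s20,s4,s7,s8} — reject; 2/2 deletions ∈↓L.
2 words, ⪯-incomp.

min(Σ*\↓L) = [v, gg].


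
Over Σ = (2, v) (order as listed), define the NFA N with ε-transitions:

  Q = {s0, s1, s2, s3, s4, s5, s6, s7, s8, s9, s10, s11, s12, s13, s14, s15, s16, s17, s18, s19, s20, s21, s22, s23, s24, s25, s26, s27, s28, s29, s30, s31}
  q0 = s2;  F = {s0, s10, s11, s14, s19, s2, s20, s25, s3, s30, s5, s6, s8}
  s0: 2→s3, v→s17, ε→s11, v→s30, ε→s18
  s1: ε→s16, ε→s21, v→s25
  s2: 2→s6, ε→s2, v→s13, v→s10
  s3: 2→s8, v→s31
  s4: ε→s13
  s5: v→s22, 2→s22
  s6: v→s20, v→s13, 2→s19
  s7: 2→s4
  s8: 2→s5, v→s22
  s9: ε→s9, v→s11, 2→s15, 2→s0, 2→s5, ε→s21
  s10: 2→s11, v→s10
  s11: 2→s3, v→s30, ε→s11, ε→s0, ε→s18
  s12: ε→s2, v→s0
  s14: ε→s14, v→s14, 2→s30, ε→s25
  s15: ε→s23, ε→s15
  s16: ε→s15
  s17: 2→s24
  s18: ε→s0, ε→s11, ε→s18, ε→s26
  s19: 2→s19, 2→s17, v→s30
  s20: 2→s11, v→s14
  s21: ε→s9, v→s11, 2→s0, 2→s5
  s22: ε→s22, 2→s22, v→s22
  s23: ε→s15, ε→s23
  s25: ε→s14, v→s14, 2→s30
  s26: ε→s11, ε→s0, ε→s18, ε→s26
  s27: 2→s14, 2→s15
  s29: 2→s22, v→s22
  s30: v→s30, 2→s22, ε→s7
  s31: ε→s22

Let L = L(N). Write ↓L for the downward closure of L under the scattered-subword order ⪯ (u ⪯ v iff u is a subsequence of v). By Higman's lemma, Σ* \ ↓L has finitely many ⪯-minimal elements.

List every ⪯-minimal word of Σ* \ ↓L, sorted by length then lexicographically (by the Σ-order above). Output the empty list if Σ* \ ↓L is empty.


Antichain: [22v2, v22v, v2v2, 2vv22, v22222].

|Q|=32, |F|=13, |δ|=79 (32 ε).
min D↑ (12 st, q0=0, F={9}): 0:2→1,v→2 1:2→3,v→4 2:2→5,v→2 3:2→3,v→6 4:2→5,v→7 5:2→8,v→6 6:2→9,v→6 7:2→6,v→7 8:2→10,v→9 9:2→9,v→9 10:2→11,v→9 11:2→9,v→9 (ε-aug+det+¬).
'22v2': run [22, 20, 16, 8, 4] end={s13,s22,s24,s4} — reject; 4/4 deletions ∈↓L.
'v22v': N↓-sim [22, 19, 15, 8, 2] end={s22,s31} ∉↓L; 4/4 del acc.
'v2v2': run [22, 19, 15, 8, 4] end={s13,s22,s24,s4} rej; 4/4 single-dels accept.
'2vv22': |S_i|=[22, 20, 18, 10, 6, 3] end={s13,s22,s4} — reject; 5/5 deletions ∈↓L.
'v22222': run [22, 19, 15, 8, 3, 2, 1] end={s22} rej; 6/6 single-dels accept.
5 words, ⪯-incomp.


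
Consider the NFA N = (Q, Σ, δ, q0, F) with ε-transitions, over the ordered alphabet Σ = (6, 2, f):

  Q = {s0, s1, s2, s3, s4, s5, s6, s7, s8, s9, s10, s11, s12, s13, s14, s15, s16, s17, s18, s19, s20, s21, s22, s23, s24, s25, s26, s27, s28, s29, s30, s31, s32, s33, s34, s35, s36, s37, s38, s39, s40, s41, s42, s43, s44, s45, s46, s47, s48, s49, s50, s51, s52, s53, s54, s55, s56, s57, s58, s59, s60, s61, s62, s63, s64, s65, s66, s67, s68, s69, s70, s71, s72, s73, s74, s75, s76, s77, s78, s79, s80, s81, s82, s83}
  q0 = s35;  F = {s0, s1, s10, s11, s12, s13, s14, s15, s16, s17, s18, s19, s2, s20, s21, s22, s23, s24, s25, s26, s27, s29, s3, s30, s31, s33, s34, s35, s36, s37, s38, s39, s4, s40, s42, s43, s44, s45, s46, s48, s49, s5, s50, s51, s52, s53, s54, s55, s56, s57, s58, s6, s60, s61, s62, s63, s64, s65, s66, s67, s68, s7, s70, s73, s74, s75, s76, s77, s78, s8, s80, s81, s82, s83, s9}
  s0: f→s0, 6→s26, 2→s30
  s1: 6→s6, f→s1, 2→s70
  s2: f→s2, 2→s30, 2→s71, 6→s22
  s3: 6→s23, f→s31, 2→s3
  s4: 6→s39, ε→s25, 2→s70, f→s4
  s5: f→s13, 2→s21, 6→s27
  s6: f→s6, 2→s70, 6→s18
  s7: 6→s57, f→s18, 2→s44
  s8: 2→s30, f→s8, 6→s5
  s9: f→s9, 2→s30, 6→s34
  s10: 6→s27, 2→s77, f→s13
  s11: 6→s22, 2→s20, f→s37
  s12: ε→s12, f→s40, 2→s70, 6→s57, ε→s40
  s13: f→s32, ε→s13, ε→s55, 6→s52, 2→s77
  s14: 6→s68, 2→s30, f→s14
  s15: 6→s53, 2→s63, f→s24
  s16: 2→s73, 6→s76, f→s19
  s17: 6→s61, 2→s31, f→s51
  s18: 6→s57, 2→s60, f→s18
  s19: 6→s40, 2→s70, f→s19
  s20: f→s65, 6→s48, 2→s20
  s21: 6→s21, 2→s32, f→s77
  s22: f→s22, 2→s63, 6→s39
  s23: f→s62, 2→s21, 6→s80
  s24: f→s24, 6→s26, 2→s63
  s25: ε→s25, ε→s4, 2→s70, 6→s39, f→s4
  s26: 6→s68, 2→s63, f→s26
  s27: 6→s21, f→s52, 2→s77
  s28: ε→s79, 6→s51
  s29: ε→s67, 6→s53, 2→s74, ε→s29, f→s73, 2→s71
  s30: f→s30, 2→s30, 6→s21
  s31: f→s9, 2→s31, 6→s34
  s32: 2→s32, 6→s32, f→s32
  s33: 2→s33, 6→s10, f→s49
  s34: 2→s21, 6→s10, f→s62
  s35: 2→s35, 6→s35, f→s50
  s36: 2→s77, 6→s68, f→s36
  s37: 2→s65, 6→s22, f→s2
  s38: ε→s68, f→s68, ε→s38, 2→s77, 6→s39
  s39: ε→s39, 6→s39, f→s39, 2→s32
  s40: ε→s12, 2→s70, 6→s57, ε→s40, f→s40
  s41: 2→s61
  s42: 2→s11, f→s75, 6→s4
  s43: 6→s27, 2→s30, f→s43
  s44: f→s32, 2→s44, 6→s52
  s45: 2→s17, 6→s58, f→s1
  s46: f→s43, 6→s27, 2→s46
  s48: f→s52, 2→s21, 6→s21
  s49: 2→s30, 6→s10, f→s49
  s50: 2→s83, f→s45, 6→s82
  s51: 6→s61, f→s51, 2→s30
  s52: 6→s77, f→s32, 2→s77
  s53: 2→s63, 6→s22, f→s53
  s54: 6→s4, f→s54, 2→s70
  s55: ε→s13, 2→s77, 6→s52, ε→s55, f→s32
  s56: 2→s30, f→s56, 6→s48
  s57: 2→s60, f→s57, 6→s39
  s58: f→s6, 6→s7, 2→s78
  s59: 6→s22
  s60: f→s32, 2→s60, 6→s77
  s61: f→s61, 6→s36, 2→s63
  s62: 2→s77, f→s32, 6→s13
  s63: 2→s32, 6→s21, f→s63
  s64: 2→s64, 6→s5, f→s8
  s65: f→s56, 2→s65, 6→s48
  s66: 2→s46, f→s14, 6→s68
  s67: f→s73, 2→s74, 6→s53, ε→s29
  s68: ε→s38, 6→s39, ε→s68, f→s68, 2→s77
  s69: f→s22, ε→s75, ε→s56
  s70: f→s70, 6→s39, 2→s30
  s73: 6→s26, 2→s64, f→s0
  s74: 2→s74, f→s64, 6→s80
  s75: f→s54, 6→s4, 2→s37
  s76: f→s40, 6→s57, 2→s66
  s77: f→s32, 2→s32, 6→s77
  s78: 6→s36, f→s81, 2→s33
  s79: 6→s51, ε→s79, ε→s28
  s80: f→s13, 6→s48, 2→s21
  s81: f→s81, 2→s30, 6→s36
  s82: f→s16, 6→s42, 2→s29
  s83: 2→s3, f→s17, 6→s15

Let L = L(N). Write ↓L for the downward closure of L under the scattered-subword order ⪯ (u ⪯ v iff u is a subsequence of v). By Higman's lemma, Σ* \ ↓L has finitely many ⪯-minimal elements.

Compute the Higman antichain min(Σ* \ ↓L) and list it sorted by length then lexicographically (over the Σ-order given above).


|Q|=84, |F|=75, |δ|=259 (24 ε).
min D↑ (71 st, q0=0, F={44}): 0:6→0,2→0,f→1 1:6→2,2→3,f→4 2:6→5,2→6,f→7 3:6→8,2→9,f→10 4:6→11,2→10,f→12 5:6→13,2→14,f→15 6:6→16,2→17,f→18 7:6→19,2→18,f→20 8:6→16,2→21,f→22 9:6→23,2→9,f→24 10:6→25,2→24,f→26 11:6→27,2→28,f→29 12:6→29,2→30,f→12 13:6→31,2→30,f→13 14:6→32,2→33,f→34 15:6→13,2→34,f→35 16:6→32,2→21,f→16 17:6→36,2→17,f→37 18:6→38,2→37,f→39 19:6→40,2→41,f→42 20:6→42,2→30,f→20 21:6→43,2→44,f→21 22:6→38,2→21,f→22 23:6→36,2→43,f→45 24:6→46,2→24,f→47 25:6→48,2→21,f→25 26:6→25,2→49,f→26 27:6→40,2→50,f→51 28:6→48,2→52,f→53 29:6→51,2→30,f→29 30:6→31,2→49,f→30 31:6→31,2→44,f→31 32:6→31,2→21,f→32 33:6→54,2→33,f→55 34:6→32,2→55,f→56 35:6→13,2→30,f→35 36:6→54,2→43,f→57 37:6→58,2→37,f→59 38:6→60,2→21,f→38 39:6→38,2→49,f→39 40:6→31,2→61,f→40 41:6→60,2→62,f→63 42:6→40,2→30,f→42 43:6→43,2→44,f→64 44:6→44,2→44,f→44 45:6→57,2→64,f→44 46:6→65,2→43,f→45 47:6→46,2→49,f→47 48:6→60,2→64,f→48 49:6→43,2→49,f→49 50:6→66,2→50,f→44 51:6→40,2→61,f→51 52:6→65,2→52,f→67 53:6→48,2→49,f→53 54:6→43,2→43,f→66 55:6→54,2→55,f→68 56:6→32,2→49,f→56 57:6→66,2→64,f→44 58:6→69,2→43,f→57 59:6→58,2→49,f→59 60:6→31,2→64,f→60 61:6→64,2→61,f→44 62:6→69,2→62,f→70 63:6→60,2→49,f→63 64:6→64,2→44,f→44 65:6→69,2→64,f→57 66:6→64,2→64,f→44 67:6→65,2→49,f→67 68:6→54,2→49,f→68 69:6→43,2→64,f→66 70:6→69,2→49,f→70 (ε-aug+det+¬).
'f2622': |S_i|=[77, 76, 57, 25, 4, 1] end={s32} ∉↓L; 5/5 del acc.
'f66662': |S_i|=[77, 76, 67, 45, 17, 4, 1] end={s32} ∉↓L; 6/6 del acc.
'f226ff': N↓-sim [77, 76, 57, 32, 14, 6, 1] end={s32} rej; 6/6 del acc.
'ff662f': |S_i|=[77, 76, 63, 42, 17, 5, 1] end={s32} rej; 6/6 deletions ∈↓L.
'fff262': |S_i|=[77, 76, 63, 46, 9, 4, 1] end={s32} ∉↓L; 6/6 deletions ∈↓L.
5 obstructions.

min(Σ*\↓L) = [f2622, f66662, f226ff, ff662f, fff262].


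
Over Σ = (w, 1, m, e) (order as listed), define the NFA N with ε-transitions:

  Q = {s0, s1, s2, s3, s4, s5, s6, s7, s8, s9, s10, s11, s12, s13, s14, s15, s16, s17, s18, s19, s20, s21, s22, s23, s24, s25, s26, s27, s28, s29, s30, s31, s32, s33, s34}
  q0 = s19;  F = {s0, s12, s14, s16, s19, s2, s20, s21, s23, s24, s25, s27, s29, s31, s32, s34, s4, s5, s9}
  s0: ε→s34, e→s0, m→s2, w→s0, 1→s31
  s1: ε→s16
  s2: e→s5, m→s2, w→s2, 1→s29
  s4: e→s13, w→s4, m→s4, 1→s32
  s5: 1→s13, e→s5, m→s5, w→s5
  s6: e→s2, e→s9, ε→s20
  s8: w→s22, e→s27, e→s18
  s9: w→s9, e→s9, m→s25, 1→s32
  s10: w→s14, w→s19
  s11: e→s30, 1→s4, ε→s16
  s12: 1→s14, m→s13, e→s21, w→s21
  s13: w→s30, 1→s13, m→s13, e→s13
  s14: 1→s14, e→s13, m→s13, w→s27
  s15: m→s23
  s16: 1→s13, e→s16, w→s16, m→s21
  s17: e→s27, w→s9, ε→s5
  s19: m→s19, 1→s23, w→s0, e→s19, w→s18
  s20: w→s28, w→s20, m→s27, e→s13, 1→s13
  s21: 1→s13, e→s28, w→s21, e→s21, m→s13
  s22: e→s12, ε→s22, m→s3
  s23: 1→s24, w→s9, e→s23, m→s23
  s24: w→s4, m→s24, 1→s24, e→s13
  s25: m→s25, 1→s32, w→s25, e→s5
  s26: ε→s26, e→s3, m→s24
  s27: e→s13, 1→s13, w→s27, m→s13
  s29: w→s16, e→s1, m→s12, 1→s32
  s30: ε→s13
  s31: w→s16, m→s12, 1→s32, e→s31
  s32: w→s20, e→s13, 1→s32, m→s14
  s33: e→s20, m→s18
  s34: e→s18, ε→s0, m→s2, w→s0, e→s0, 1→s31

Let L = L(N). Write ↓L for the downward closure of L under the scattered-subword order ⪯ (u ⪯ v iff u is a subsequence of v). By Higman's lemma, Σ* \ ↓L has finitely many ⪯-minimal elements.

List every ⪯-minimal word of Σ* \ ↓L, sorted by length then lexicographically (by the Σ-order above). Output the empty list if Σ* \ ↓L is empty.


min(Σ*\↓L) = [11e, w1w1, w1mm, wme1].

|Q|=35, |F|=19, |δ|=111 (9 ε).
min D↑ (19 st, q0=0, F={14}): 0:w→1,1→2,m→0,e→0 1:w→1,1→3,m→4,e→1 2:w→5,1→6,m→2,e→2 3:w→7,1→8,m→9,e→3 4:w→4,1→10,m→4,e→11 5:w→5,1→8,m→12,e→5 6:w→13,1→6,m→6,e→14 7:w→7,1→14,m→15,e→7 8:w→16,1→8,m→17,e→14 9:w→15,1→17,m→14,e→15 10:w→7,1→8,m→9,e→7 11:w→11,1→14,m→11,e→11 12:w→12,1→8,m→12,e→11 13:w→13,1→8,m→13,e→14 14:w→14,1→14,m→14,e→14 15:w→15,1→14,m→14,e→15 16:w→16,1→14,m→18,e→14 17:w→18,1→17,m→14,e→14 18:w→18,1→14,m→14,e→14 (ε-aug+det+¬).
'11e': N↓-sim [24, 19, 9, 2] end={s13,s30} — reject; 3/3 single-dels accept.
'w1w1': |S_i|=[24, 21, 13, 7, 2] end={s13,s30} rej; 4/4 deletions ∈↓L.
'w1mm': N↓-sim [24, 21, 13, 7, 2] end={s13,s30} ∉↓L; 4/4 deletions ∈↓L.
'wme1': N↓-sim [24, 21, 16, 7, 2] end={s13,s30} ∉↓L; 4/4 single-dels accept.
4 obstructions.


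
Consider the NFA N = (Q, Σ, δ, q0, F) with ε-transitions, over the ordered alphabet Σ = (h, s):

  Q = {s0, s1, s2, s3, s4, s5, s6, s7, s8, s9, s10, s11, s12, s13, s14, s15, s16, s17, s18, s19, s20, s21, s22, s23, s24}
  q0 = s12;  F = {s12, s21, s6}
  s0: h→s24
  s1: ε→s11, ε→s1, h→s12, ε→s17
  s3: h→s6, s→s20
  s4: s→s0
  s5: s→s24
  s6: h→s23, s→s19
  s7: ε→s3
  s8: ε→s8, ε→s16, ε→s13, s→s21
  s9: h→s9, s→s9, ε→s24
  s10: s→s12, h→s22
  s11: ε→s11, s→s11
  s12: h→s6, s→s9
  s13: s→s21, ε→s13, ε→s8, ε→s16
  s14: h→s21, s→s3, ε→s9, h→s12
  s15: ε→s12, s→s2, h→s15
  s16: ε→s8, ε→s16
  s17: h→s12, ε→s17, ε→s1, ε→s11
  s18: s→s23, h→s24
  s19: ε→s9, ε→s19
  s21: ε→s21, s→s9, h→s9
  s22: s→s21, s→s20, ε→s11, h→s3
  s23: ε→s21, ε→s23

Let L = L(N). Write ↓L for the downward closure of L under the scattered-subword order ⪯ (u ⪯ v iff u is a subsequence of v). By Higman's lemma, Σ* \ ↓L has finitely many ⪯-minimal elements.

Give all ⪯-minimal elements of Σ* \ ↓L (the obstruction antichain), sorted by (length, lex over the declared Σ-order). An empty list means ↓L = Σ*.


|Q|=25, |F|=3, |δ|=55 (25 ε).
min D↑ (4 st, q0=0, F={2}): 0:h→1,s→2 1:h→3,s→2 2:h→2,s→2 3:h→2,s→2 [Hopcroft].
's': run [7, 3] end={s19,s24,s9} — reject; 1/1 del acc.
'hhh': N↓-sim [7, 6, 4, 2] end={s24,s9} — reject; 3/3 deletions ∈↓L.
2 minimals (antichain).

A = [s, hhh].


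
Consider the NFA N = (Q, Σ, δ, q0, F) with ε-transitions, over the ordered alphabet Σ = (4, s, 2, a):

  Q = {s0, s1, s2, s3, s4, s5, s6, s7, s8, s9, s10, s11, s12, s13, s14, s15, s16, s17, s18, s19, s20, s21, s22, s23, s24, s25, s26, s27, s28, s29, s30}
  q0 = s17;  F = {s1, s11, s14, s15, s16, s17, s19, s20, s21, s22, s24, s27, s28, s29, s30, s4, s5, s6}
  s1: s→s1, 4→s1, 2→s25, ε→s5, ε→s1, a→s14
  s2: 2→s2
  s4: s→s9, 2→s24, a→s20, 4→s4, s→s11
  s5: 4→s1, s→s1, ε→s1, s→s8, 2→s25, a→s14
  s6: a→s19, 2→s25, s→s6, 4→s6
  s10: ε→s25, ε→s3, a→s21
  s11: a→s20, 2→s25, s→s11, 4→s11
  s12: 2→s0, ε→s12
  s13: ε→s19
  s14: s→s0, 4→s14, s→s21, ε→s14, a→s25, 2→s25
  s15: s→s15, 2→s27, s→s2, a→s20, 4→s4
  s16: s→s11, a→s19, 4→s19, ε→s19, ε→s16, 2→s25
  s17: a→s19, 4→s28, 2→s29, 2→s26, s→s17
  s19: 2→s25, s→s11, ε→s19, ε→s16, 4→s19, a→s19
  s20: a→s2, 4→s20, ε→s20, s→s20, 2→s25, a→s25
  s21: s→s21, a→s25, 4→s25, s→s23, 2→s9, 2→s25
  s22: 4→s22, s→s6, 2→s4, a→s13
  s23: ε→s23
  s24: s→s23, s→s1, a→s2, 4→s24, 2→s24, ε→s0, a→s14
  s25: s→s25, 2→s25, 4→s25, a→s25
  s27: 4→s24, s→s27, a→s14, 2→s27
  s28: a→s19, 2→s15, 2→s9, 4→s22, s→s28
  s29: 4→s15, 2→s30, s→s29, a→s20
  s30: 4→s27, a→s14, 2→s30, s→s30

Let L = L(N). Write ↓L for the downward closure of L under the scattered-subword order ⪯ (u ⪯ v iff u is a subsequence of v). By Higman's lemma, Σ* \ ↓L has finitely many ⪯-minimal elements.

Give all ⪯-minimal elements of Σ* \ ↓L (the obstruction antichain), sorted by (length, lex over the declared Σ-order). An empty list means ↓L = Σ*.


|Q|=31, |F|=18, |δ|=105 (15 ε).
min D↑ (17 st, q0=0, F={9}): 0:4→1,s→0,2→2,a→3 1:4→4,s→1,2→5,a→3 2:4→5,s→2,2→6,a→7 3:4→3,s→8,2→9,a→3 4:4→4,s→10,2→11,a→3 5:4→11,s→5,2→12,a→7 6:4→12,s→6,2→6,a→13 7:4→7,s→7,2→9,a→9 8:4→8,s→8,2→9,a→7 9:4→9,s→9,2→9,a→9 10:4→10,s→10,2→9,a→3 11:4→11,s→8,2→14,a→7 12:4→14,s→12,2→12,a→13 13:4→13,s→15,2→9,a→9 14:4→14,s→16,2→14,a→13 15:4→9,s→15,2→9,a→9 16:4→16,s→16,2→9,a→13 (ε-aug+det+¬).
'a2': run [26, 12, 3] end={s2,s25,s9} ∉↓L; 2/2 single-dels accept.
'2aa': |S_i|=[26, 19, 8, 2] end={s2,s25} — reject; 3/3 del acc.
'44s2': run [26, 22, 19, 15, 3] end={s2,s25,s9} ∉↓L; 4/4 del acc.
'asaa': run [26, 12, 8, 3, 2] end={s2,s25} rej; 4/4 deletions ∈↓L.
'22as4': run [26, 19, 13, 7, 5, 1] end={s25} — reject; 5/5 deletions ∈↓L.
5 words, ⪯-incomp.

min(Σ*\↓L) = [a2, 2aa, 44s2, asaa, 22as4].


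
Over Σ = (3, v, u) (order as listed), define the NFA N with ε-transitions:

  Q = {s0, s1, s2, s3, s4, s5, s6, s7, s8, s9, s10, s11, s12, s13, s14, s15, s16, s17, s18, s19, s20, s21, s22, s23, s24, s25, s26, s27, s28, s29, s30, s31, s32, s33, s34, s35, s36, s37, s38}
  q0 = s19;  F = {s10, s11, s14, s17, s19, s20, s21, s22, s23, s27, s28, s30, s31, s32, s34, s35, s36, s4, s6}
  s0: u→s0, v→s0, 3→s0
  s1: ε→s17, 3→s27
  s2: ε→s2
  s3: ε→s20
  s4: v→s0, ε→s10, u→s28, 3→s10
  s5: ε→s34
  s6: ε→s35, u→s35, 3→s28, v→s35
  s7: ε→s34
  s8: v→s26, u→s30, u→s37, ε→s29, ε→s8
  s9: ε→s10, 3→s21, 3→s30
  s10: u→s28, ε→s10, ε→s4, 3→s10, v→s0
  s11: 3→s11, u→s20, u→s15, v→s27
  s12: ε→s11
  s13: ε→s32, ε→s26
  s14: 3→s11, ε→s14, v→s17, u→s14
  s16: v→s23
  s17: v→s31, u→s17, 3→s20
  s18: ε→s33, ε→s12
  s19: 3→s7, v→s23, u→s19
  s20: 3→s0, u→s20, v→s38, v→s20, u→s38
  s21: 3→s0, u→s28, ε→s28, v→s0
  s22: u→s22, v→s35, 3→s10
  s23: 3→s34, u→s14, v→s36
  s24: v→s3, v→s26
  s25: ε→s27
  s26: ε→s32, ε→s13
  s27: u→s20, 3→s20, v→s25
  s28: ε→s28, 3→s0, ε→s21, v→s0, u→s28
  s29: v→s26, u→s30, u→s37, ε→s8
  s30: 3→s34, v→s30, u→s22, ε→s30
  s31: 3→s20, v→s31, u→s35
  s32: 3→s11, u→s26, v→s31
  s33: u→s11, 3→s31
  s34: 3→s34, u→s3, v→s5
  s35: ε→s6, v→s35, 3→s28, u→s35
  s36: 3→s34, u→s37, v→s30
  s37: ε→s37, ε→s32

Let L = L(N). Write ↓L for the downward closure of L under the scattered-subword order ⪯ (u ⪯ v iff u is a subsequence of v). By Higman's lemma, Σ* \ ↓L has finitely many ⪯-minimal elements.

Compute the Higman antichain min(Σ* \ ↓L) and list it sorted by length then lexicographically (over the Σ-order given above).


|Q|=39, |F|=19, |δ|=106 (29 ε).
min D↑ (17 st, q0=0, F={6}): 0:3→1,v→2,u→0 1:3→1,v→1,u→3 2:3→1,v→4,u→5 3:3→6,v→3,u→3 4:3→1,v→7,u→8 5:3→9,v→10,u→5 6:3→6,v→6,u→6 7:3→1,v→7,u→11 8:3→9,v→12,u→8 9:3→9,v→13,u→3 10:3→3,v→12,u→10 11:3→14,v→15,u→11 12:3→3,v→12,u→15 13:3→3,v→13,u→3 14:3→14,v→6,u→16 15:3→16,v→15,u→15 16:3→6,v→6,u→16 [Hopcroft].
'3u3': run [29, 15, 7, 1] end={s0} ∉↓L; 3/3 single-dels accept.
'vuv33': run [29, 27, 22, 11, 5, 1] end={s0} — reject; 5/5 deletions ∈↓L.
'vvvu3v': |S_i|=[29, 27, 25, 17, 11, 5, 1] end={s0} — reject; 6/6 single-dels accept.
3 words, ⪯-incomp.

min(Σ*\↓L) = [3u3, vuv33, vvvu3v].


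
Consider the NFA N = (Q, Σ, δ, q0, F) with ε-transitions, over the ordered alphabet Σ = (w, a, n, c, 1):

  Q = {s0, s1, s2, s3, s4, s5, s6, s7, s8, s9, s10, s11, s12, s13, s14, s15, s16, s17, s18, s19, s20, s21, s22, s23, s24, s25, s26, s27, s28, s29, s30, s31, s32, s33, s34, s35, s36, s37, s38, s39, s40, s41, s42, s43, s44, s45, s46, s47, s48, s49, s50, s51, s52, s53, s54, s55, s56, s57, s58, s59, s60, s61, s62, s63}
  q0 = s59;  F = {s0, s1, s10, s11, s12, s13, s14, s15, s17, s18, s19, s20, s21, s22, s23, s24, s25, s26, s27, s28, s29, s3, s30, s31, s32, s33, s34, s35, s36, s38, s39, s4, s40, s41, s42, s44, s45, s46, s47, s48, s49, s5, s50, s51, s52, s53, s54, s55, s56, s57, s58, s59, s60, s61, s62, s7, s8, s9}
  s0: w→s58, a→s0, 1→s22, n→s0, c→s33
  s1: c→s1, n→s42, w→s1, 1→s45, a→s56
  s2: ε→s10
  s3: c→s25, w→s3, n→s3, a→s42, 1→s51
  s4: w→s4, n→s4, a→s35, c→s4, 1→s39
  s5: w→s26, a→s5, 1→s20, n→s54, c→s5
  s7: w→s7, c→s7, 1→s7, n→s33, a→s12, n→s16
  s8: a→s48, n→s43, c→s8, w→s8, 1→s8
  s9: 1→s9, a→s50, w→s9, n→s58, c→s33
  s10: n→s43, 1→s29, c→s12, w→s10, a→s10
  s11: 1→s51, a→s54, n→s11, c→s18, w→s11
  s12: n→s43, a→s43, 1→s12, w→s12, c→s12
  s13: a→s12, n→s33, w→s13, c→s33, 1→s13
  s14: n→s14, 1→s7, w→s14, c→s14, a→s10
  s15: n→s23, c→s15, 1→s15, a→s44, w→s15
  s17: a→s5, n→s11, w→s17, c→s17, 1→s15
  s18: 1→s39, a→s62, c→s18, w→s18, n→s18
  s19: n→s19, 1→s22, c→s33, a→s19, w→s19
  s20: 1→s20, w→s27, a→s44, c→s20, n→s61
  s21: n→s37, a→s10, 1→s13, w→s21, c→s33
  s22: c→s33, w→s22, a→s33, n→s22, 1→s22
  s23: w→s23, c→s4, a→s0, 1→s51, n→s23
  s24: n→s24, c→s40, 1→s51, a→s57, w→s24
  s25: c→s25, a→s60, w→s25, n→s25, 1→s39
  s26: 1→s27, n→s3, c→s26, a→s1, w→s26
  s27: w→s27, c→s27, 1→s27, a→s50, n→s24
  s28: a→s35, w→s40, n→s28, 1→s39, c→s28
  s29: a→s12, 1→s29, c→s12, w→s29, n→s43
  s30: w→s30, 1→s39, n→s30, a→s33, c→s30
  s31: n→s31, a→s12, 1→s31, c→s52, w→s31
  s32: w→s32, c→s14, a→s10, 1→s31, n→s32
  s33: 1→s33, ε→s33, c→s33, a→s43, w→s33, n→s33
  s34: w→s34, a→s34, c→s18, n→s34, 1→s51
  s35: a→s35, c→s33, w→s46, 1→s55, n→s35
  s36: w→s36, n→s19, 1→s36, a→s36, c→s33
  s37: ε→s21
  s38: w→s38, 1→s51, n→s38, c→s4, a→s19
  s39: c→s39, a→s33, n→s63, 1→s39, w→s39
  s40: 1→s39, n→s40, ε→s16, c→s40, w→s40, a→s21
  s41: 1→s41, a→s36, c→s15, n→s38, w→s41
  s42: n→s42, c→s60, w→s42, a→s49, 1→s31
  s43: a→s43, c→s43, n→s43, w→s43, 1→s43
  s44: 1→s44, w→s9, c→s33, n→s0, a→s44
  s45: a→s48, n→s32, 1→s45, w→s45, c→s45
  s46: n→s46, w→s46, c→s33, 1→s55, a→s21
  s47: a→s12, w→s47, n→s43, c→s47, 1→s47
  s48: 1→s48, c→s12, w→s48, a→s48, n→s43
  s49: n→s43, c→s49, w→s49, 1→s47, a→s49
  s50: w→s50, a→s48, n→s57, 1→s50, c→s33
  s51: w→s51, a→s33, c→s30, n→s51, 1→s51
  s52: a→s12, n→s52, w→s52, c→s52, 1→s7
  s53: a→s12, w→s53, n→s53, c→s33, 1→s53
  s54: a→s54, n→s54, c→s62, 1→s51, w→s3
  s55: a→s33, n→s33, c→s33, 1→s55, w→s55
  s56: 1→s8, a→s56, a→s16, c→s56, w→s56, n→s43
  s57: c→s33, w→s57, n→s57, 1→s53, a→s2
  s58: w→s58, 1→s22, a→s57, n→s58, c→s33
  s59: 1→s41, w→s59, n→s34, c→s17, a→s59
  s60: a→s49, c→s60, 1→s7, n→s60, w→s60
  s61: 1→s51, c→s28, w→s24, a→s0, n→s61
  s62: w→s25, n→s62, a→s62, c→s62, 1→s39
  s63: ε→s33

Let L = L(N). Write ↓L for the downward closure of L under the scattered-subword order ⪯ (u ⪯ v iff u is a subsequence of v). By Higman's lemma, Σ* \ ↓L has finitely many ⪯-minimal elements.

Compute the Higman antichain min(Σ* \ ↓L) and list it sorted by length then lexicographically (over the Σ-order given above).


A = [n1aa, 1aca, nc1na, cawaan].

|Q|=64, |F|=58, |δ|=302 (5 ε).
min D↑ (59 st, q0=0, F={23}): 0:w→0,a→0,n→1,c→2,1→3 1:w→1,a→1,n→1,c→4,1→5 2:w→2,a→6,n→7,c→2,1→8 3:w→3,a→9,n→10,c→8,1→3 4:w→4,a→11,n→4,c→4,1→12 5:w→5,a→13,n→5,c→14,1→5 6:w→15,a→6,n→16,c→6,1→17 7:w→7,a→16,n→7,c→4,1→5 8:w→8,a→18,n→19,c→8,1→8 9:w→9,a→9,n→20,c→13,1→9 10:w→10,a→20,n→10,c→21,1→5 11:w→22,a→11,n→11,c→11,1→12 12:w→12,a→13,n→13,c→12,1→12 13:w→13,a→23,n→13,c→13,1→13 14:w→14,a→13,n→14,c→14,1→12 15:w→15,a→24,n→25,c→15,1→26 16:w→25,a→16,n→16,c→11,1→5 17:w→26,a→18,n→27,c→17,1→17 18:w→28,a→18,n→29,c→13,1→18 19:w→19,a→29,n→19,c→21,1→5 20:w→20,a→20,n→20,c→13,1→30 21:w→21,a→31,n→21,c→21,1→12 22:w→22,a→32,n→22,c→22,1→12 23:w→23,a→23,n→23,c→23,1→23 24:w→24,a→33,n→34,c→24,1→35 25:w→25,a→34,n→25,c→22,1→5 26:w→26,a→36,n→37,c→26,1→26 27:w→37,a→29,n→27,c→38,1→5 28:w→28,a→36,n→39,c→13,1→28 29:w→39,a→29,n→29,c→13,1→30 30:w→30,a→13,n→30,c→13,1→30 31:w→40,a→31,n→31,c→13,1→41 32:w→32,a→42,n→32,c→32,1→43 33:w→33,a→33,n→23,c→33,1→44 34:w→34,a→42,n→34,c→32,1→45 35:w→35,a→46,n→47,c→35,1→35 36:w→36,a→46,n→48,c→13,1→36 37:w→37,a→48,n→37,c→49,1→5 38:w→49,a→31,n→38,c→38,1→12 39:w→39,a→48,n→39,c→13,1→30 40:w→40,a→50,n→40,c→13,1→41 41:w→41,a→13,n→13,c→13,1→41 42:w→42,a→42,n→23,c→42,1→51 43:w→43,a→52,n→13,c→43,1→43 44:w→44,a→46,n→23,c→44,1→44 45:w→45,a→52,n→45,c→53,1→45 46:w→46,a→46,n→23,c→52,1→46 47:w→47,a→54,n→47,c→55,1→45 48:w→48,a→54,n→48,c→13,1→56 49:w→49,a→50,n→49,c→49,1→12 50:w→50,a→54,n→50,c→13,1→57 51:w→51,a→52,n→23,c→51,1→51 52:w→52,a→23,n→23,c→52,1→52 53:w→53,a→52,n→53,c→53,1→43 54:w→54,a→54,n→23,c→52,1→58 55:w→55,a→54,n→55,c→55,1→43 56:w→56,a→52,n→56,c→13,1→56 57:w→57,a→52,n→13,c→13,1→57 58:w→58,a→52,n→23,c→52,1→58.
'n1aa': |S_i|=[63, 46, 17, 3, 1] end={s43} — reject; 4/4 del acc.
'1aca': |S_i|=[63, 47, 23, 3, 1] end={s43} — reject; 4/4 single-dels accept.
'nc1na': |S_i|=[63, 46, 27, 11, 4, 1] end={s43} rej; 5/5 del acc.
'cawaan': run [63, 57, 51, 42, 27, 11, 1] end={s43} rej; 6/6 del acc.
4 obstructions.
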